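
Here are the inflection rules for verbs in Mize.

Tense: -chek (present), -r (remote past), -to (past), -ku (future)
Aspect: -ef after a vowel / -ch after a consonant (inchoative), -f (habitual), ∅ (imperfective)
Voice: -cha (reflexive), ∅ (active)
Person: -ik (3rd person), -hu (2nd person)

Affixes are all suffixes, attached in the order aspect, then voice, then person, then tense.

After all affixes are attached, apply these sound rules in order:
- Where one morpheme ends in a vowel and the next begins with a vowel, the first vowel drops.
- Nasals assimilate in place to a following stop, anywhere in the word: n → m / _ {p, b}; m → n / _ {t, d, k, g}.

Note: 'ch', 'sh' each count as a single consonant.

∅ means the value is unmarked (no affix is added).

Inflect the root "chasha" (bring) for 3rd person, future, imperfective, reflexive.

chashachikku

aspect = imperfective: zero marking, form stays chasha.
Attach voice reflexive -cha → chashacha.
Attach person 3rd person -ik → chashachaik.
Attach tense future -ku → chashachaikku.
Apply vowel deletion: chashachaikku → chashachikku.
Nasal assimilation: no change.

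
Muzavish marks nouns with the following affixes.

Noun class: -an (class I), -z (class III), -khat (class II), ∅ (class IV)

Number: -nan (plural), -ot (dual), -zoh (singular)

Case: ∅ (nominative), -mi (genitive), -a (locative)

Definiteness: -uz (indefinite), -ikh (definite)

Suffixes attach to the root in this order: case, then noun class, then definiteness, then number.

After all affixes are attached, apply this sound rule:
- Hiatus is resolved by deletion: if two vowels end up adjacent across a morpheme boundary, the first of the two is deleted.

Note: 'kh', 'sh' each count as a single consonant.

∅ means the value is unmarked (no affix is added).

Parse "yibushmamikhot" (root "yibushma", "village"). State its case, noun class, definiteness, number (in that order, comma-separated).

genitive, class IV, definite, dual

Segment: yibushma-mi-ikh-ot.
case: -mi → genitive.
noun class: ∅ → class IV.
definiteness: -ikh → definite.
number: -ot → dual.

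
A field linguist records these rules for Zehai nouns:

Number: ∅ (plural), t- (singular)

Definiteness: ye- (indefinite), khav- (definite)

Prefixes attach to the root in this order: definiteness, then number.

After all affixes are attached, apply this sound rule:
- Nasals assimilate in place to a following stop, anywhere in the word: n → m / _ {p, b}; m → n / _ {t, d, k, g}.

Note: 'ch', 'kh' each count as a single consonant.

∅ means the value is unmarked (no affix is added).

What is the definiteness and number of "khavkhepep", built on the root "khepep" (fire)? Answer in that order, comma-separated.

definite, plural

Segment: khav-khepep.
definiteness: khav- → definite.
number: ∅ → plural.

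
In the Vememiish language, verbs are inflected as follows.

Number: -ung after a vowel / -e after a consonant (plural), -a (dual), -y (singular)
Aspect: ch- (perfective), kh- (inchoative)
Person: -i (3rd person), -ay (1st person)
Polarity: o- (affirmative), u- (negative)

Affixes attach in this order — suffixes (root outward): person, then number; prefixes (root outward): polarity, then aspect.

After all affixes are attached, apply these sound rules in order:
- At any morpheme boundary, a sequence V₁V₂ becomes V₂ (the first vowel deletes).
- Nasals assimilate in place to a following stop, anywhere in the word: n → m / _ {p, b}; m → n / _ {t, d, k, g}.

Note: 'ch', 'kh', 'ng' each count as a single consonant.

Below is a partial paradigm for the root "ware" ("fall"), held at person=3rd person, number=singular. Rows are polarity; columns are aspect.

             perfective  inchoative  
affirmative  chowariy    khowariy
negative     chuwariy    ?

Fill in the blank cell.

Attach person 3rd person -i → warei.
Attach polarity negative u- → uwarei.
Attach aspect inchoative kh- → khuwarei.
Attach number singular -y → khuwareiy.
Apply vowel deletion: khuwareiy → khuwariy.
Nasal assimilation: no change.

khuwariy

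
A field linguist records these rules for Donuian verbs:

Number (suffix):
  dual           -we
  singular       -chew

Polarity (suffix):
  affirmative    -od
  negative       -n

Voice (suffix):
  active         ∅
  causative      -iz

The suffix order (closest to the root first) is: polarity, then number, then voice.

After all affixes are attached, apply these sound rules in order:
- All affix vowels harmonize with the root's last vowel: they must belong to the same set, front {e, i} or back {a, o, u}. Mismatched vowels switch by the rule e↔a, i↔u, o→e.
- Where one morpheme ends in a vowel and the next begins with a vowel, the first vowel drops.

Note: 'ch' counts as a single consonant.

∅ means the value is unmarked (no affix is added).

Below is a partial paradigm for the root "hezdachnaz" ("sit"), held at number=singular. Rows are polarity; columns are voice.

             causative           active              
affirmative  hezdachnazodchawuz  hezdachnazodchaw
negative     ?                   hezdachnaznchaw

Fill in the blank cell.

Attach polarity negative -n → hezdachnazn.
Attach number singular -chew → hezdachnaznchew.
Attach voice causative -iz → hezdachnaznchewiz.
Apply vowel harmony: hezdachnaznchewiz → hezdachnaznchawuz.
Vowel deletion: no change.

hezdachnaznchawuz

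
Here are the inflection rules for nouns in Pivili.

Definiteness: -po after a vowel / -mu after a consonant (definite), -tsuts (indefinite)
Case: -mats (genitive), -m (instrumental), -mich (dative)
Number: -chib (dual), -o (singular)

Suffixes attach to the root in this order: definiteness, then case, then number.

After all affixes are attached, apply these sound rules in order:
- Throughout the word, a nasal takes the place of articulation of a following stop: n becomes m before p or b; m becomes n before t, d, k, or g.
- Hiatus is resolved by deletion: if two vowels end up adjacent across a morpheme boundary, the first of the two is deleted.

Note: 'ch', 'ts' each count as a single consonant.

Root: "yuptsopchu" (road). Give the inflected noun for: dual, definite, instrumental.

yuptsopchupomchib

Attach definiteness definite -po (after vowel 'u') → yuptsopchupo.
Attach case instrumental -m → yuptsopchupom.
Attach number dual -chib → yuptsopchupomchib.
Nasal assimilation: no change.
Vowel deletion: no change.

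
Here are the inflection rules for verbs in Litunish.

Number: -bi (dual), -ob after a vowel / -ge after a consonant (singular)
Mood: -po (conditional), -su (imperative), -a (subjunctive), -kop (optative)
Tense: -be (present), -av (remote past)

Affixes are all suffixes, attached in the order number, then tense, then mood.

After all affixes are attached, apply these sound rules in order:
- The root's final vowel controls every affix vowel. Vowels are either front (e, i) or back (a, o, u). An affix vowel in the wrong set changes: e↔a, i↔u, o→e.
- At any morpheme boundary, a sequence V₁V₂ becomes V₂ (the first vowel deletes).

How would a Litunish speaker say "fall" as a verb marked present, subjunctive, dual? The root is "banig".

Attach number dual -bi → banigbi.
Attach tense present -be → banigbibe.
Attach mood subjunctive -a → banigbibea.
Apply vowel harmony: banigbibea → banigbibee.
Apply vowel deletion: banigbibee → banigbibe.

banigbibe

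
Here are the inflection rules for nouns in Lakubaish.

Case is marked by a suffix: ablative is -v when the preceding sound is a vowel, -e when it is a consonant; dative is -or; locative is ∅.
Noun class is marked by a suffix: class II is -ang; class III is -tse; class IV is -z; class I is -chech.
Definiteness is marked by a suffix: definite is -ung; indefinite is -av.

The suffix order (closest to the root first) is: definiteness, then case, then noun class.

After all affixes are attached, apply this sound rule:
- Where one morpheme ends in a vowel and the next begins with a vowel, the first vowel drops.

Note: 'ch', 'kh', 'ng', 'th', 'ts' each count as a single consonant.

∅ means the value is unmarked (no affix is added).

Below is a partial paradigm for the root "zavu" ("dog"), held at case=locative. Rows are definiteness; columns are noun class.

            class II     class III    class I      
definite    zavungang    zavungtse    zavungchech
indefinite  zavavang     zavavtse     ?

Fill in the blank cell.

Attach definiteness indefinite -av → zavuav.
case = locative: zero marking, form stays zavuav.
Attach noun class class I -chech → zavuavchech.
Apply vowel deletion: zavuavchech → zavavchech.

zavavchech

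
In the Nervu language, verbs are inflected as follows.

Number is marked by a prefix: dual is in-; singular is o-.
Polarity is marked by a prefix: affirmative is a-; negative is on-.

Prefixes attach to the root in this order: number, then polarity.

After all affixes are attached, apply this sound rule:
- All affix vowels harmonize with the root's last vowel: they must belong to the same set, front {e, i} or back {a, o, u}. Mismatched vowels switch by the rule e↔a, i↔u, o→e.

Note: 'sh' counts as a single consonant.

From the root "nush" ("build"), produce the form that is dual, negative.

Attach number dual in- → innush.
Attach polarity negative on- → oninnush.
Apply vowel harmony: oninnush → onunnush.

onunnush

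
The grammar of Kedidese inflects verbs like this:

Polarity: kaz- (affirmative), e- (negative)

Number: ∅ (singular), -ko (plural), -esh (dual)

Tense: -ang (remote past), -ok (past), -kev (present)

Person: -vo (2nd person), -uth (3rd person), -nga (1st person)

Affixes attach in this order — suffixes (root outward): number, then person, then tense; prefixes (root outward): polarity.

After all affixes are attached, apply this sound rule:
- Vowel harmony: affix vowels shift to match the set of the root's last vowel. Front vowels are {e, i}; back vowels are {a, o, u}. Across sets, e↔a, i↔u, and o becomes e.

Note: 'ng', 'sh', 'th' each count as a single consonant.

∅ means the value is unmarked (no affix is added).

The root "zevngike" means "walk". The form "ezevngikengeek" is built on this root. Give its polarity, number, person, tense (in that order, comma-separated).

negative, singular, 1st person, past

Segment: e-zevngike-nga-ok.
polarity: e- → negative.
number: ∅ → singular.
person: -nga → 1st person.
tense: -ok → past.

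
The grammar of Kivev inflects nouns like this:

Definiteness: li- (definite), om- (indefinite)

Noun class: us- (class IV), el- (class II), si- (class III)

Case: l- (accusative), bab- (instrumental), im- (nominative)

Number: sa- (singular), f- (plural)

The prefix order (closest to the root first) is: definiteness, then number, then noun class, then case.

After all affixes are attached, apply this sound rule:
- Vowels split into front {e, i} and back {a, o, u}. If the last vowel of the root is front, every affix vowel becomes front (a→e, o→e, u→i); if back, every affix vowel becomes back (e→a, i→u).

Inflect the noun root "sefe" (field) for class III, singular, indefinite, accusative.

Attach definiteness indefinite om- → omsefe.
Attach number singular sa- → saomsefe.
Attach noun class class III si- → sisaomsefe.
Attach case accusative l- → lsisaomsefe.
Apply vowel harmony: lsisaomsefe → lsiseemsefe.

lsiseemsefe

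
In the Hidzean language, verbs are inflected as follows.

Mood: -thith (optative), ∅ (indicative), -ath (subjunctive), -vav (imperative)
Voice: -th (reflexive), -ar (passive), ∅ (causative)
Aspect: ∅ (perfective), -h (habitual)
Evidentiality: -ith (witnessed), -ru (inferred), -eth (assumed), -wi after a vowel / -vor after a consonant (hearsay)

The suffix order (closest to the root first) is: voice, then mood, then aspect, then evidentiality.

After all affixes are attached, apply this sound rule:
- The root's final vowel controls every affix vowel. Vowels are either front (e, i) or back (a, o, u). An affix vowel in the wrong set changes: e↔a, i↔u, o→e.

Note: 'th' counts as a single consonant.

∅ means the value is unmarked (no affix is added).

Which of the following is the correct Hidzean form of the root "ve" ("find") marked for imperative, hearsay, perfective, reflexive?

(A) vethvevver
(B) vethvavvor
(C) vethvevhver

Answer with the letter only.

A

Attach voice reflexive -th → veth.
Attach mood imperative -vav → vethvav.
aspect = perfective: zero marking, form stays vethvav.
Attach evidentiality hearsay -vor (after consonant 'v') → vethvavvor.
Apply vowel harmony: vethvavvor → vethvevver.
So the correct form is vethvevver, option (A).
(B) vethvavvor is wrong: it fails to apply the sound rule(s).
(C) vethvevhver is wrong: it uses habitual instead of perfective for aspect.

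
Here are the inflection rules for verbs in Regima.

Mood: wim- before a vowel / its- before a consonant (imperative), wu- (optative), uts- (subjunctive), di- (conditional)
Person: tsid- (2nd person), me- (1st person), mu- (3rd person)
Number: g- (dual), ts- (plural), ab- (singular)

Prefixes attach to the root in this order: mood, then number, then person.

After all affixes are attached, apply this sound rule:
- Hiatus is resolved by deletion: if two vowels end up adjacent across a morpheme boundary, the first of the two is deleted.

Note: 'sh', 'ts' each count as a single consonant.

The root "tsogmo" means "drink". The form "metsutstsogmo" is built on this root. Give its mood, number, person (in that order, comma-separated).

Segment: me-ts-uts-tsogmo.
mood: uts- → subjunctive.
number: ts- → plural.
person: me- → 1st person.

subjunctive, plural, 1st person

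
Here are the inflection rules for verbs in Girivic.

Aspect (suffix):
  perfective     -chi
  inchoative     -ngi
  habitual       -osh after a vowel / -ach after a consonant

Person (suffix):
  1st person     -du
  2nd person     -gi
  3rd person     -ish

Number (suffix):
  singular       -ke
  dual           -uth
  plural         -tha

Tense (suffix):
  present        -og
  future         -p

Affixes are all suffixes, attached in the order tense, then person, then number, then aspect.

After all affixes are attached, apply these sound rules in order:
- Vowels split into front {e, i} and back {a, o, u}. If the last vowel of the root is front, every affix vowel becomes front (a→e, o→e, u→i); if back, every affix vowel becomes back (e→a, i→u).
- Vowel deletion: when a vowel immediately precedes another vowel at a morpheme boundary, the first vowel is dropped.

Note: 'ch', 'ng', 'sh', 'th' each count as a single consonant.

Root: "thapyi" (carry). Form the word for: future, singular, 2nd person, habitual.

thapyipgikesh

Attach tense future -p → thapyip.
Attach person 2nd person -gi → thapyipgi.
Attach number singular -ke → thapyipgike.
Attach aspect habitual -osh (after vowel 'e') → thapyipgikeosh.
Apply vowel harmony: thapyipgikeosh → thapyipgikeesh.
Apply vowel deletion: thapyipgikeesh → thapyipgikesh.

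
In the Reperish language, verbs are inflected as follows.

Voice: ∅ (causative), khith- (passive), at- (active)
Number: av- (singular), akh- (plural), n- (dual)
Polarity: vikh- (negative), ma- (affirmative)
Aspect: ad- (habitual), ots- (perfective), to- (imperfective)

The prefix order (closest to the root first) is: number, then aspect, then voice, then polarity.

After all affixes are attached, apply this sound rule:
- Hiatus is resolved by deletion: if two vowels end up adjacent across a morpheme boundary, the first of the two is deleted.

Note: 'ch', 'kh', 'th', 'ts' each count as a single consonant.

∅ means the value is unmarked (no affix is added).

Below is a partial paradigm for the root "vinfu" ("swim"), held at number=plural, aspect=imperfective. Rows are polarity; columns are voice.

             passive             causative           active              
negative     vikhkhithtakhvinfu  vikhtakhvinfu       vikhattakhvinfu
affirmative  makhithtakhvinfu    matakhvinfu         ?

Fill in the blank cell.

mattakhvinfu

Attach number plural akh- → akhvinfu.
Attach aspect imperfective to- → toakhvinfu.
Attach voice active at- → attoakhvinfu.
Attach polarity affirmative ma- → maattoakhvinfu.
Apply vowel deletion: maattoakhvinfu → mattakhvinfu.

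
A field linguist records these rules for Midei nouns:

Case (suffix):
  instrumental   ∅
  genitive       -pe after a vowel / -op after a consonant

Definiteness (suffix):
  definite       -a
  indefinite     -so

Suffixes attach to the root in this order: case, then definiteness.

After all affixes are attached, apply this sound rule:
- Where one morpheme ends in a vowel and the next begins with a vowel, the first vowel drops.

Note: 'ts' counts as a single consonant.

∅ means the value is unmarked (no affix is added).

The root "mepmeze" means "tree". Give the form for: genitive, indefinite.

Attach case genitive -pe (after vowel 'e') → mepmezepe.
Attach definiteness indefinite -so → mepmezepeso.
Vowel deletion: no change.

mepmezepeso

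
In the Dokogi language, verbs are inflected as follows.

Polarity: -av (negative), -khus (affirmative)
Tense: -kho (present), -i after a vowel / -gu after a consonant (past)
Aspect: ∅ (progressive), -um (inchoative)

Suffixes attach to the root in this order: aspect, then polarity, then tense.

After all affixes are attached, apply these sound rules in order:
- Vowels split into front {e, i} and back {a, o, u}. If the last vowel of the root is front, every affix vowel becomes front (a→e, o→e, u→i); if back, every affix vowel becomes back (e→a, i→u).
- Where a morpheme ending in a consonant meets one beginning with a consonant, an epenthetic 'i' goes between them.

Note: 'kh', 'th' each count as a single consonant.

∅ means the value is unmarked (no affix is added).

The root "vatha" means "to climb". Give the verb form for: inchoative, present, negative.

vathaumavikho

Attach aspect inchoative -um → vathaum.
Attach polarity negative -av → vathaumav.
Attach tense present -kho → vathaumavkho.
Vowel harmony: no change.
Apply epenthesis: vathaumavkho → vathaumavikho.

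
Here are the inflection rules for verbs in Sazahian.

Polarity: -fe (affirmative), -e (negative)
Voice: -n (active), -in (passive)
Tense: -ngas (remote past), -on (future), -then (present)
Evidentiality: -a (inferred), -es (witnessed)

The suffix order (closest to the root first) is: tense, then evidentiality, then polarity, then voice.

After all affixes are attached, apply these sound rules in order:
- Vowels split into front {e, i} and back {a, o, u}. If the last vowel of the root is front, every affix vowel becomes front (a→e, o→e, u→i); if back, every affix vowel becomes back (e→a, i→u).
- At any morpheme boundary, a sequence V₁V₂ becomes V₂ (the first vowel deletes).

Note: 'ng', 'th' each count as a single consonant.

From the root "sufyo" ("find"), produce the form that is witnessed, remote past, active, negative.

Attach tense remote past -ngas → sufyongas.
Attach evidentiality witnessed -es → sufyongases.
Attach polarity negative -e → sufyongasese.
Attach voice active -n → sufyongasesen.
Apply vowel harmony: sufyongasesen → sufyongasasan.
Vowel deletion: no change.

sufyongasasan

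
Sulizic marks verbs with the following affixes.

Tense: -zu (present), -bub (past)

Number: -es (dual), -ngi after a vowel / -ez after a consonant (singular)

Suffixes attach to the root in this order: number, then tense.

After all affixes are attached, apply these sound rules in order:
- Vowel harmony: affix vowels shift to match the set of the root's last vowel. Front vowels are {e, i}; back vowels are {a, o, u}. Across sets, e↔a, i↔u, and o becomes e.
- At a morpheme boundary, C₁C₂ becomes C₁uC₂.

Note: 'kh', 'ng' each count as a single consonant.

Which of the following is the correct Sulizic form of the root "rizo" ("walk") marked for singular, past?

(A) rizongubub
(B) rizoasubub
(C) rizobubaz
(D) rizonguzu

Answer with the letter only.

Attach number singular -ngi (after vowel 'o') → rizongi.
Attach tense past -bub → rizongibub.
Apply vowel harmony: rizongibub → rizongubub.
Epenthesis: no change.
So the correct form is rizongubub, option (A).
(C) rizobubaz is wrong: it has the affixes in the wrong order.
(B) rizoasubub is wrong: it uses dual instead of singular for number.
(D) rizonguzu is wrong: it uses present instead of past for tense.

A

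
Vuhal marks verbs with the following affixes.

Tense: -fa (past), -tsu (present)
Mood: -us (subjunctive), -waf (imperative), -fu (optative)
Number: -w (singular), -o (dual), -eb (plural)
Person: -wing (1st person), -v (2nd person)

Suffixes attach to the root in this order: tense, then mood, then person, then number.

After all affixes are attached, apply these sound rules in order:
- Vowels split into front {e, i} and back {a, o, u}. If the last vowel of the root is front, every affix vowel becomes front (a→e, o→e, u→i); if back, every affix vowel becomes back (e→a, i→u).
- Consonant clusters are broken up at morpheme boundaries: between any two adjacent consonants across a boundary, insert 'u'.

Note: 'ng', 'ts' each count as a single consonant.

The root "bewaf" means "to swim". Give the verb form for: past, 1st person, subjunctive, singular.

bewafufausuwunguw

Attach tense past -fa → bewaffa.
Attach mood subjunctive -us → bewaffaus.
Attach person 1st person -wing → bewaffauswing.
Attach number singular -w → bewaffauswingw.
Apply vowel harmony: bewaffauswingw → bewaffauswungw.
Apply epenthesis: bewaffauswungw → bewafufausuwunguw.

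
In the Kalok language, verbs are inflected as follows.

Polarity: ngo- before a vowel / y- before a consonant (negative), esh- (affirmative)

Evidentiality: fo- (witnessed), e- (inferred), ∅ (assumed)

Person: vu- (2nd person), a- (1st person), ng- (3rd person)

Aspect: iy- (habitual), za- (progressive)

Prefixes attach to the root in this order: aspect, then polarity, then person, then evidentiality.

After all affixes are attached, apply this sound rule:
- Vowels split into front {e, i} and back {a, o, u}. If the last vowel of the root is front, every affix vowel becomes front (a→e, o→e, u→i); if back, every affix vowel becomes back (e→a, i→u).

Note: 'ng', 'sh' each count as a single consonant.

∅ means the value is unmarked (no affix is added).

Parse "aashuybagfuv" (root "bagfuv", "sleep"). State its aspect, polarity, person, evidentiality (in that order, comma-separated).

habitual, affirmative, 1st person, assumed

Segment: a-esh-iy-bagfuv.
aspect: iy- → habitual.
polarity: esh- → affirmative.
person: a- → 1st person.
evidentiality: ∅ → assumed.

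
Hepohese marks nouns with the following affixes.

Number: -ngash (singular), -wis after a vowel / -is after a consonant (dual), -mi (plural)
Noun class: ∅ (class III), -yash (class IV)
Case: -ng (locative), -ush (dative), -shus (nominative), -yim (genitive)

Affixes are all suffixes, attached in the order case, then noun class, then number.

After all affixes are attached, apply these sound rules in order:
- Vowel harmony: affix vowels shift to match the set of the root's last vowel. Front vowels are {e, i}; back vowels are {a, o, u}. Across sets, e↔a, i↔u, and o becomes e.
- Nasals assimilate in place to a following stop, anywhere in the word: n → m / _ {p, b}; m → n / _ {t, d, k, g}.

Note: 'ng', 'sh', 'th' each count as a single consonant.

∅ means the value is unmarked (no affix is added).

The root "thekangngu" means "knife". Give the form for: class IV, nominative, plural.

thekangngushusyashmu

Attach case nominative -shus → thekangngushus.
Attach noun class class IV -yash → thekangngushusyash.
Attach number plural -mi → thekangngushusyashmi.
Apply vowel harmony: thekangngushusyashmi → thekangngushusyashmu.
Nasal assimilation: no change.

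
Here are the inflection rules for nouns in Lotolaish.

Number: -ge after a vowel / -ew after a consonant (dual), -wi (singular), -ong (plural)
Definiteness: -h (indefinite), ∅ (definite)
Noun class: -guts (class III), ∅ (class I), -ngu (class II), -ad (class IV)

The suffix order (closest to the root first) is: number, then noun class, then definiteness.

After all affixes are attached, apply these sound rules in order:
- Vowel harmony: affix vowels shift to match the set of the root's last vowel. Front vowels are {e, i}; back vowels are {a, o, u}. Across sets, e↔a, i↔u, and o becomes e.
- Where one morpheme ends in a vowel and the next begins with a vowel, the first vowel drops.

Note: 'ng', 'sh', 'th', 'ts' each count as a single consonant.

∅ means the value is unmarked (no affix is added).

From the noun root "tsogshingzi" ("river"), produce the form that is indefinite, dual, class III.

Attach number dual -ge (after vowel 'i') → tsogshingzige.
Attach noun class class III -guts → tsogshingzigeguts.
Attach definiteness indefinite -h → tsogshingzigegutsh.
Apply vowel harmony: tsogshingzigegutsh → tsogshingzigegitsh.
Vowel deletion: no change.

tsogshingzigegitsh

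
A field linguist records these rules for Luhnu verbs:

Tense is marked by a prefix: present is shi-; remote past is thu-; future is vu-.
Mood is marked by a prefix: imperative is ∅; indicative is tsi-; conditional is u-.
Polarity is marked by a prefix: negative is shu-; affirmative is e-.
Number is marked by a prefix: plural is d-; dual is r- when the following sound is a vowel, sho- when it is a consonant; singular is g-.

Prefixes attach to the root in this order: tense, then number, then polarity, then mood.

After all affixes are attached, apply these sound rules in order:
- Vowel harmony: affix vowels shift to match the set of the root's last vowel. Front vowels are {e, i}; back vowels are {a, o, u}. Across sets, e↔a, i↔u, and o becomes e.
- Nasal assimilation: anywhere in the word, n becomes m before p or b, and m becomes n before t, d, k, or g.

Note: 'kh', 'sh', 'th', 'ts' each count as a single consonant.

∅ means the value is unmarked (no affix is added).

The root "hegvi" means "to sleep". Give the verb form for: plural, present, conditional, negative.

Attach tense present shi- → shihegvi.
Attach number plural d- → dshihegvi.
Attach polarity negative shu- → shudshihegvi.
Attach mood conditional u- → ushudshihegvi.
Apply vowel harmony: ushudshihegvi → ishidshihegvi.
Nasal assimilation: no change.

ishidshihegvi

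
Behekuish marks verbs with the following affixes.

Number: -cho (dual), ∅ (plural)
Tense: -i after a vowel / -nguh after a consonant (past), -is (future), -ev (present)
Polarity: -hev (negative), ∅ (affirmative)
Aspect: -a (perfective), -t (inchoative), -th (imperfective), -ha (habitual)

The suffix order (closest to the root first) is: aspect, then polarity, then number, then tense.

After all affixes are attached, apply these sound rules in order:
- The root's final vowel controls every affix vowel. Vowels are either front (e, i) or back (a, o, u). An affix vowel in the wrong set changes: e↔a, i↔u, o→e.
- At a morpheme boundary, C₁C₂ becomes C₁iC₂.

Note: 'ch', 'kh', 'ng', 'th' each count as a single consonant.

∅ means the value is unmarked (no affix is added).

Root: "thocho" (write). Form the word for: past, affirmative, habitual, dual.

Attach aspect habitual -ha → thochoha.
polarity = affirmative: zero marking, form stays thochoha.
Attach number dual -cho → thochohacho.
Attach tense past -i (after vowel 'o') → thochohachoi.
Apply vowel harmony: thochohachoi → thochohachou.
Epenthesis: no change.

thochohachou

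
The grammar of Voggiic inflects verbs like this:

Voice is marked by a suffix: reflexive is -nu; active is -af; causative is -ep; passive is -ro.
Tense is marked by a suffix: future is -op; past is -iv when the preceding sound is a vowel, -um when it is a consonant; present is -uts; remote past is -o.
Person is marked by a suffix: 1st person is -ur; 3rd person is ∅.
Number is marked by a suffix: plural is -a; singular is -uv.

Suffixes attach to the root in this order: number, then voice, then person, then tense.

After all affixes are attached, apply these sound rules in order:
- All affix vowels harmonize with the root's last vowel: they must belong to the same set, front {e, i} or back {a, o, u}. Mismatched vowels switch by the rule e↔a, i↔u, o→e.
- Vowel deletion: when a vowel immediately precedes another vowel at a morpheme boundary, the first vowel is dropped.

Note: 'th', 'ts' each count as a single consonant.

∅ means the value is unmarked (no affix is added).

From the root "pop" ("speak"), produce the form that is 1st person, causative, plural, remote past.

Attach number plural -a → popa.
Attach voice causative -ep → popaep.
Attach person 1st person -ur → popaepur.
Attach tense remote past -o → popaepuro.
Apply vowel harmony: popaepuro → popaapuro.
Apply vowel deletion: popaapuro → popapuro.

popapuro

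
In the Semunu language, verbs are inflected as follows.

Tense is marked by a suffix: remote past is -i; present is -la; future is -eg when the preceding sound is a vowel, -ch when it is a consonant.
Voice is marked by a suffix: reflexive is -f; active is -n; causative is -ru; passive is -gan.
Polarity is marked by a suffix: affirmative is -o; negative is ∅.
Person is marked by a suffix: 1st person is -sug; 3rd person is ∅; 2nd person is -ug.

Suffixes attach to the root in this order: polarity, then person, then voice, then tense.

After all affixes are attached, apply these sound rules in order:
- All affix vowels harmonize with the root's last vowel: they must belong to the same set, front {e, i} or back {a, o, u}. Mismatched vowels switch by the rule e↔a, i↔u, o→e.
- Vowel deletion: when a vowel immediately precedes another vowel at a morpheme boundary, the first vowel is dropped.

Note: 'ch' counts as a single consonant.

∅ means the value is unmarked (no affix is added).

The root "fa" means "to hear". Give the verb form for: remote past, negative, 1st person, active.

polarity = negative: zero marking, form stays fa.
Attach person 1st person -sug → fasug.
Attach voice active -n → fasugn.
Attach tense remote past -i → fasugni.
Apply vowel harmony: fasugni → fasugnu.
Vowel deletion: no change.

fasugnu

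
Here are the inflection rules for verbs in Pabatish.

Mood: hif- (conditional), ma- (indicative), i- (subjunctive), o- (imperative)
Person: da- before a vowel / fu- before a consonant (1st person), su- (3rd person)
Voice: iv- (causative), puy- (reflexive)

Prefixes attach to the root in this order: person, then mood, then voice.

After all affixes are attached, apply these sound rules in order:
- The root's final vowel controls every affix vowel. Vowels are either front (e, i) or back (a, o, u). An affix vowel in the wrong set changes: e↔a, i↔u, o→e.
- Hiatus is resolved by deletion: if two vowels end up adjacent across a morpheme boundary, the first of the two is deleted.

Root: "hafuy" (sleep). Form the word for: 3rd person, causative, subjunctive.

Attach person 3rd person su- → suhafuy.
Attach mood subjunctive i- → isuhafuy.
Attach voice causative iv- → ivisuhafuy.
Apply vowel harmony: ivisuhafuy → uvusuhafuy.
Vowel deletion: no change.

uvusuhafuy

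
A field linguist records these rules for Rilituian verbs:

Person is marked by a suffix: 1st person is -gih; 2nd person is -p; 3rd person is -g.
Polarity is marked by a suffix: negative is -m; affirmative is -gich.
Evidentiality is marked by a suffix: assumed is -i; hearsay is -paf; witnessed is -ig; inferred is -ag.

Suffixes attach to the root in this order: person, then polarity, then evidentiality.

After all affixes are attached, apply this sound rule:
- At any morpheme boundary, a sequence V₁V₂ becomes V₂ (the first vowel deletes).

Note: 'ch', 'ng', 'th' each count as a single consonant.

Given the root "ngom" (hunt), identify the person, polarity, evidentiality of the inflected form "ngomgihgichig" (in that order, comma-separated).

Segment: ngom-gih-gich-ig.
person: -gih → 1st person.
polarity: -gich → affirmative.
evidentiality: -ig → witnessed.

1st person, affirmative, witnessed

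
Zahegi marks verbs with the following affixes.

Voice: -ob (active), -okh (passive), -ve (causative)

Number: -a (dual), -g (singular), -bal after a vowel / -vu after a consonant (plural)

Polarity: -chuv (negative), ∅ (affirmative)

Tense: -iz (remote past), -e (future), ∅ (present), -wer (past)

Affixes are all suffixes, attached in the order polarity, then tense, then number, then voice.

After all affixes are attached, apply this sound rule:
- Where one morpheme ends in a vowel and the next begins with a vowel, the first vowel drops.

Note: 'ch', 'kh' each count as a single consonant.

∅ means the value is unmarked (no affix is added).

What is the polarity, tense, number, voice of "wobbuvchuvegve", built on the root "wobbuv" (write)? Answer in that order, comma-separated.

Segment: wobbuv-chuv-e-g-ve.
polarity: -chuv → negative.
tense: -e → future.
number: -g → singular.
voice: -ve → causative.

negative, future, singular, causative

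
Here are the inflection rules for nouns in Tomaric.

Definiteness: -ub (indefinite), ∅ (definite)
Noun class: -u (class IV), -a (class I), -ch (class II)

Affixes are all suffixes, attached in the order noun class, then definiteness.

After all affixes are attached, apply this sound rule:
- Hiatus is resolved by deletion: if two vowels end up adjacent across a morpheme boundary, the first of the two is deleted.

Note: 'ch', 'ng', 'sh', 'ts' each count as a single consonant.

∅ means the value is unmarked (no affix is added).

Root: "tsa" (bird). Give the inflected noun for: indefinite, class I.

Attach noun class class I -a → tsaa.
Attach definiteness indefinite -ub → tsaaub.
Apply vowel deletion: tsaaub → tsub.

tsub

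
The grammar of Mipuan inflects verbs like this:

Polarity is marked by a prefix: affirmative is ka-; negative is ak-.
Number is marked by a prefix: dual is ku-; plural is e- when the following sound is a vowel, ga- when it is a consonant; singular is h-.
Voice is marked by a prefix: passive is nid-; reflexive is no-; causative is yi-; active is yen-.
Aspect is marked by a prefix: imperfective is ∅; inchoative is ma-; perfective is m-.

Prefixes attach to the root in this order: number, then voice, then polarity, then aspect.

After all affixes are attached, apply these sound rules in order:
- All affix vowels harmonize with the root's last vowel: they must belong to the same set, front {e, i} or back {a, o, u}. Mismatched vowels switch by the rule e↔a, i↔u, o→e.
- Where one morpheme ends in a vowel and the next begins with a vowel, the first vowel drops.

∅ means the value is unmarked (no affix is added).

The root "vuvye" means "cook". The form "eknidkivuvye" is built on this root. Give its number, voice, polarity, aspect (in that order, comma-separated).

Segment: ak-nid-ku-vuvye.
number: ku- → dual.
voice: nid- → passive.
polarity: ak- → negative.
aspect: ∅ → imperfective.

dual, passive, negative, imperfective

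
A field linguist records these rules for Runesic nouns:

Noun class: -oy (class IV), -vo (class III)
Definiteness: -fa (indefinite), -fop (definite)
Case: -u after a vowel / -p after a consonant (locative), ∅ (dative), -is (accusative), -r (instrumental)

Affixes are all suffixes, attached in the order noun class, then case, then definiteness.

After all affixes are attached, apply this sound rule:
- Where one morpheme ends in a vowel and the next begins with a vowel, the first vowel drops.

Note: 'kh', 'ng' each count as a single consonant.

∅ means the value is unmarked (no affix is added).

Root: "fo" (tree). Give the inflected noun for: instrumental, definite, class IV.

Attach noun class class IV -oy → fooy.
Attach case instrumental -r → fooyr.
Attach definiteness definite -fop → fooyrfop.
Apply vowel deletion: fooyrfop → foyrfop.

foyrfop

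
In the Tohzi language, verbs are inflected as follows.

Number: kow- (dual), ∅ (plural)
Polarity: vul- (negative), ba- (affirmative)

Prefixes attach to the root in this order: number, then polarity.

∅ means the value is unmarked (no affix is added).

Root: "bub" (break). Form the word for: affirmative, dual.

bakowbub

Attach number dual kow- → kowbub.
Attach polarity affirmative ba- → bakowbub.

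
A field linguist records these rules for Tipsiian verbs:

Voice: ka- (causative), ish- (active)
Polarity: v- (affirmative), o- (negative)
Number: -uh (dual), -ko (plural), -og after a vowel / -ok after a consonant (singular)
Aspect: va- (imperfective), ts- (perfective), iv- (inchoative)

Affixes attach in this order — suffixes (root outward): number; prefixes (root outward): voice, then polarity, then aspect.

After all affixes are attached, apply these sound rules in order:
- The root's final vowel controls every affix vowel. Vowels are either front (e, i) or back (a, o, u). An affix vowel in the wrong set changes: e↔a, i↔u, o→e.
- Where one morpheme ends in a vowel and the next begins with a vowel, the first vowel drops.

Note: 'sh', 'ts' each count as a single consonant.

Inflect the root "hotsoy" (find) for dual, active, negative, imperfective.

vushhotsoyuh

Attach voice active ish- → ishhotsoy.
Attach number dual -uh → ishhotsoyuh.
Attach polarity negative o- → oishhotsoyuh.
Attach aspect imperfective va- → vaoishhotsoyuh.
Apply vowel harmony: vaoishhotsoyuh → vaoushhotsoyuh.
Apply vowel deletion: vaoushhotsoyuh → vushhotsoyuh.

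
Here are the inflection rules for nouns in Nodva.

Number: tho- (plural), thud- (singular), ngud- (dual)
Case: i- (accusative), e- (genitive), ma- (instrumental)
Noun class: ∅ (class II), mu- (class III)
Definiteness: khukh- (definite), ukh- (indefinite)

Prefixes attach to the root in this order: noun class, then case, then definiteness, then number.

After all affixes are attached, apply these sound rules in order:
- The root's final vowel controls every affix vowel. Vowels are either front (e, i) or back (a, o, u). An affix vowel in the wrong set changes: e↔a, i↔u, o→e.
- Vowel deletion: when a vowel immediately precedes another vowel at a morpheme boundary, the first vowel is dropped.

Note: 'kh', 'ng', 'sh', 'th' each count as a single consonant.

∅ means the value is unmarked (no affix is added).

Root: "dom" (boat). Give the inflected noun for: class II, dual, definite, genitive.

noun class = class II: zero marking, form stays dom.
Attach case genitive e- → edom.
Attach definiteness definite khukh- → khukhedom.
Attach number dual ngud- → ngudkhukhedom.
Apply vowel harmony: ngudkhukhedom → ngudkhukhadom.
Vowel deletion: no change.

ngudkhukhadom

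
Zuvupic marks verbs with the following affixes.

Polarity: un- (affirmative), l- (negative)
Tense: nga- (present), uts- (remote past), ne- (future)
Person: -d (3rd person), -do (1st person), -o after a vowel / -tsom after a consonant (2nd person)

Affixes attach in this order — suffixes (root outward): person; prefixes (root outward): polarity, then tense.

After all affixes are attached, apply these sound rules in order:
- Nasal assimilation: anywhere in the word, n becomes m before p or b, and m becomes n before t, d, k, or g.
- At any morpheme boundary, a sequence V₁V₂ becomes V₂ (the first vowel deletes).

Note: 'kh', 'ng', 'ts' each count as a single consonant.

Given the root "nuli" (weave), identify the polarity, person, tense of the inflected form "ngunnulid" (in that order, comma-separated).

Segment: nga-un-nuli-d.
polarity: un- → affirmative.
person: -d → 3rd person.
tense: nga- → present.

affirmative, 3rd person, present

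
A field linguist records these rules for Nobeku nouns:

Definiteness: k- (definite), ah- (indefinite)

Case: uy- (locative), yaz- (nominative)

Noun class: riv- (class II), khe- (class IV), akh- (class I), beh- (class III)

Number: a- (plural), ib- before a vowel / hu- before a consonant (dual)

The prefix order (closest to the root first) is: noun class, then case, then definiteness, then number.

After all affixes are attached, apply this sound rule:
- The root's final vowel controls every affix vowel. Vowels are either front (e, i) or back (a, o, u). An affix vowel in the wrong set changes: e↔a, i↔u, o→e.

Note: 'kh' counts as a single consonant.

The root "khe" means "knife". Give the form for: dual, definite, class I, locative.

hikiyekhkhe

Attach noun class class I akh- → akhkhe.
Attach case locative uy- → uyakhkhe.
Attach definiteness definite k- → kuyakhkhe.
Attach number dual hu- (before consonant 'k') → hukuyakhkhe.
Apply vowel harmony: hukuyakhkhe → hikiyekhkhe.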